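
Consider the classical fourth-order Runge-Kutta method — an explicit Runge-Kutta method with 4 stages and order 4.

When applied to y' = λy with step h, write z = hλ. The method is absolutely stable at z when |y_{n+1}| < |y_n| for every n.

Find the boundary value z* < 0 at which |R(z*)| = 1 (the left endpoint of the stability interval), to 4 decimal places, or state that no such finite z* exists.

With y'=λy (z=hλ):
  order 4, 4-stage ⇒ R(z)=1+z+z^2/2+z^3/6+z^4/24
  (e.g. R(-1.39)=0.28399, |R|=0.28399)

Solve |R(x)|<1 on ℝ⁻.
x=-1.39: |R|=0.2840
|R(-2.49)|=0.6387 |R(-2.4)|=0.5584 |R(-1.51)|=0.2728
Bisect:
  x_lo=-3.4730 |R|=2.6381  x_hi=-0.2782 |R|=0.7571
  mid=-1.87563 |R|=0.29930 →hi
  mid=-2.67433 |R|=0.84519 →hi
  mid=-3.07368 |R|=1.52929 →lo
  mid=-2.87401 |R|=1.14220 →lo
  mid=-2.77417 |R|=0.98336 →hi
  mid=-2.82409 |R|=1.06008 →lo
  mid=-2.79913 |R|=1.02106 →lo
  mid=-2.78665 |R|=1.00205 →lo
  ...
  [-2.78548,-2.78528] ⇒ x*=-2.7853
Interval (-2.7853, 0).

z* = -2.7853.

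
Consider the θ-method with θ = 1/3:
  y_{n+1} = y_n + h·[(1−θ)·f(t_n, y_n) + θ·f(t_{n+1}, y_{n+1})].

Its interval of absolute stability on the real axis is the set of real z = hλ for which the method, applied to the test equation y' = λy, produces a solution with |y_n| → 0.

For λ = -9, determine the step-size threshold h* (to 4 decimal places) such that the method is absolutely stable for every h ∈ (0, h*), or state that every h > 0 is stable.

With y'=λy (z=hλ):
  y_{n+1} = y_n + z·[2/3·y_n + 1/3·y_{n+1}] ⇒ (1 − 1/3z)y_{n+1} = (1 + 2/3z)y_n
  so R(z) = (1 + 2/3z)/(1 − 1/3z).

Boundary: |R(x)|=1, x<0.
x=-0.7: |R|=0.4324
R=−1: 1+2/3x = −1+1/3x ⇒ -1/3x=2 ⇒ x=2/(-1/3)=-6.0000
Confirm numerically:
  x=-5.661: |R|=0.96086 <1
  x=-5.549: |R|=0.94725 <1
  x=-4.744: |R|=0.83781 <1
  x=-6.470: |R|=1.04963 >1
  x=-6.031: |R|=1.00343 >1
So |R|<1 on (-6.0000, 0).

(-6.0000,0); λ=-9 ⇒ h* = (6)/9 = 0.6667.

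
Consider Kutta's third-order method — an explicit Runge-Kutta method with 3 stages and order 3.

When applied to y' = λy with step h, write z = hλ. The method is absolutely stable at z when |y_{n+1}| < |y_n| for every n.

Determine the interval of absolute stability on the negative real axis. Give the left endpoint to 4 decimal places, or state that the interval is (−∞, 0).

Set f=λy, z=hλ:
  order 3, 3-stage ⇒ R(z)=1+z+z^2/2+z^3/6
  (e.g. R(-0.67)=0.50432, |R|=0.50432)

Boundary: |R(x)|=1, x<0.
x=-0.67: |R|=0.5043
|R(-2.78)|=1.4966 |R(-2.75)|=1.4349 |R(-1.46)|=0.0871
Bisect:
  x_lo=-3.1307 |R|=2.3443  x_hi=-0.2976 |R|=0.7423
  mid=-1.71416 |R|=0.08446 →hi
  mid=-2.42245 |R|=0.85758 →hi
  mid=-2.77659 |R|=1.48954 →lo
  mid=-2.59952 |R|=1.14848 →lo
  mid=-2.51099 |R|=0.99711 →hi
  mid=-2.55526 |R|=1.07127 →lo
  mid=-2.53312 |R|=1.03382 →lo
  mid=-2.52205 |R|=1.01537 →lo
  ...
  [-2.51289,-2.51272] ⇒ x*=-2.5127
Stable set (-2.5127, 0).

(-2.5127, 0).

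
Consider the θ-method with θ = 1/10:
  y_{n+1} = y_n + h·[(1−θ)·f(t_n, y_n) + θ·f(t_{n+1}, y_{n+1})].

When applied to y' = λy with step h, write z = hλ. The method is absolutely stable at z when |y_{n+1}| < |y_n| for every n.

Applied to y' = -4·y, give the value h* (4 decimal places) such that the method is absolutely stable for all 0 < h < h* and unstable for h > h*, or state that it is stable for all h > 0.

(-2.5000,0); λ=-4 ⇒ h* = (5/2)/4 = 0.6250.

Test eqn y'=λy, z=hλ:
  y_{n+1} = y_n + z·[9/10·y_n + 1/10·y_{n+1}] ⇒ (1 − 1/10z)y_{n+1} = (1 + 9/10z)y_n
  ⇒ R(z) = (1 + 9/10z)/(1 − 1/10z).

Need |R(x)|<1, x<0.
x=-0.87: |R|=0.1996
R=−1: 1+9/10x = −1+1/10x ⇒ -4/5x=2 ⇒ x=2/(-4/5)=-2.5000
Confirm numerically:
  x=-2.395: |R|=0.93223 <1
  x=-2.240: |R|=0.83007 <1
  x=-1.886: |R|=0.58674 <1
  x=-1.029: |R|=0.06701 <1
  x=-2.797: |R|=1.18567 >1
  x=-2.735: |R|=1.14762 >1
Stable set (-2.5000, 0).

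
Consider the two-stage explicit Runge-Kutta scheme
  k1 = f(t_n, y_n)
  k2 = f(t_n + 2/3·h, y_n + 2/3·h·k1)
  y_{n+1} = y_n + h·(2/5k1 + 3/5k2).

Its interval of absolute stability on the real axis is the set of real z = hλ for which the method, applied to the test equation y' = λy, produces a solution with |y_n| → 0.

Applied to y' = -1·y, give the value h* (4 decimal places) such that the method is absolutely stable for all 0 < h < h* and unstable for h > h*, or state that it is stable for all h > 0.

Set f=λy, z=hλ:
  k1=λy_n ⇒ h·k1=z·y_n;  k2=λ(1+2/3z)y_n ⇒ h·k2=z(1+2/3z)y_n
  y_{n+1}/y_n = 1 + 2/5z + 3/5z(1+2/3z) = 1 + z + 2/5z²
  R(z) = 1 + z + 2/5z².

Boundary: |R(x)|=1, x<0.
x=-1.77: |R|=0.4832
R=1: x+2/5x²=0 ⇒ x=−5/2=-2.5000; min R=1−1/(4·2/5)=0.3750>−1
Confirm numerically:
  x=-2.184: |R|=0.72394 <1
  x=-1.425: |R|=0.38725 <1
  x=-1.063: |R|=0.38899 <1
  x=-2.932: |R|=1.50665 >1
  x=-2.777: |R|=1.30769 >1
So |R|<1 on (-2.5000, 0).

(-2.5000,0); λ=-1 ⇒ h* = (5/2)/1 = 2.5000.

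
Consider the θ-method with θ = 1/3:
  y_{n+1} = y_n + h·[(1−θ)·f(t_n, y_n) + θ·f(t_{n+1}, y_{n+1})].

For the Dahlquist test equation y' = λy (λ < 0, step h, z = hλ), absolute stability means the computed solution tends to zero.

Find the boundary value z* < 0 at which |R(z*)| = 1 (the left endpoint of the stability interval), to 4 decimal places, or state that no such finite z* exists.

z* = -6.0000.

On y'=λy, z=hλ:
  y_{n+1} = y_n + z·[2/3·y_n + 1/3·y_{n+1}] ⇒ (1 − 1/3z)y_{n+1} = (1 + 2/3z)y_n
  so R(z) = (1 + 2/3z)/(1 − 1/3z).

Solve |R(x)|<1 on ℝ⁻.
x=-1.48: |R|=0.0089
R=−1: 1+2/3x = −1+1/3x ⇒ -1/3x=2 ⇒ x=2/(-1/3)=-6.0000
Confirm numerically:
  x=-5.421: |R|=0.93124 <1
  x=-4.844: |R|=0.85263 <1
  x=-4.806: |R|=0.84704 <1
  x=-4.404: |R|=0.78444 <1
  x=-6.402: |R|=1.04276 >1
  x=-6.260: |R|=1.02808 >1
  x=-6.074: |R|=1.00816 >1
Interval (-6.0000, 0).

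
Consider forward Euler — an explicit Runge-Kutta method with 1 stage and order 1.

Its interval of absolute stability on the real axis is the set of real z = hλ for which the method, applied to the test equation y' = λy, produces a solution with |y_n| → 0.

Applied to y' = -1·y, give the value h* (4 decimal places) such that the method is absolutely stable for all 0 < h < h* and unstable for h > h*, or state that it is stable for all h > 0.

(-2.0000,0); λ=-1 ⇒ h* = 2.0000.

Test eqn y'=λy, z=hλ:
  order 1, 1-stage ⇒ R(z)=1+z
  (e.g. R(-0.82)=0.18000, |R|=0.18000)

Boundary: |R(x)|=1, x<0.
x=-0.82: |R|=0.1800
|R(-1.61)|=0.6100 |R(-1.57)|=0.5700 |R(-1.13)|=0.1300
Bisect:
  x_lo=-2.6280 |R|=1.6280  x_hi=-0.3243 |R|=0.6757
  mid=-1.47615 |R|=0.47615 →hi
  mid=-2.05208 |R|=1.05208 →lo
  mid=-1.76411 |R|=0.76411 →hi
  mid=-1.90810 |R|=0.90810 →hi
  mid=-1.98009 |R|=0.98009 →hi
  mid=-2.01608 |R|=1.01608 →lo
  mid=-1.99809 |R|=0.99809 →hi
  mid=-2.00709 |R|=1.00709 →lo
  ...
  [-2.00006,-1.99991] ⇒ x*=-2.0000
Interval (-2.0000, 0).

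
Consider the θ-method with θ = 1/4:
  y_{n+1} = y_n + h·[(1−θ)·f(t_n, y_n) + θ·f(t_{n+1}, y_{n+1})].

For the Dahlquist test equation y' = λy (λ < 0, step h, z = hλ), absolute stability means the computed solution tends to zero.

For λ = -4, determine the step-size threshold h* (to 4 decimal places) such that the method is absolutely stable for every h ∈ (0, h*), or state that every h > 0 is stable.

Set f=λy, z=hλ:
  y_{n+1} = y_n + z·[3/4·y_n + 1/4·y_{n+1}] ⇒ (1 − 1/4z)y_{n+1} = (1 + 3/4z)y_n
  ⇒ R(z) = (1 + 3/4z)/(1 − 1/4z).

Boundary: |R(x)|=1, x<0.
x=-0.62: |R|=0.4632
R=−1: 1+3/4x = −1+1/4x ⇒ -1/2x=2 ⇒ x=2/(-1/2)=-4.0000
Confirm numerically:
  x=-3.476: |R|=0.85982 <1
  x=-3.167: |R|=0.76755 <1
  x=-2.672: |R|=0.60192 <1
  x=-2.173: |R|=0.40807 <1
  x=-4.561: |R|=1.13106 >1
  x=-4.475: |R|=1.11209 >1
Stable set (-4.0000, 0).

(-4.0000,0); λ=-4 ⇒ h* = (4)/4 = 1.0000.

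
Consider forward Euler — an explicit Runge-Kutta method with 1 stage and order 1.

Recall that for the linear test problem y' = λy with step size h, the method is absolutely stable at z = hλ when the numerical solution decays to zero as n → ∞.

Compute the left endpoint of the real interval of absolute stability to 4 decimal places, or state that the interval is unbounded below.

With y'=λy (z=hλ):
  order 1, 1-stage ⇒ R(z)=1+z
  (e.g. R(-0.48)=0.52000, |R|=0.52000)

Solve |R(x)|<1 on ℝ⁻.
x=-0.48: |R|=0.5200
|R(-1.96)|=0.9600 |R(-1.88)|=0.8800 |R(-0.64)|=0.3600
Bisect:
  x_lo=-2.4695 |R|=1.4695  x_hi=-0.0933 |R|=0.9067
  mid=-1.28142 |R|=0.28142 →hi
  mid=-1.87547 |R|=0.87547 →hi
  mid=-2.17249 |R|=1.17249 →lo
  mid=-2.02398 |R|=1.02398 →lo
  mid=-1.94972 |R|=0.94972 →hi
  mid=-1.98685 |R|=0.98685 →hi
  mid=-2.00541 |R|=1.00541 →lo
  mid=-1.99613 |R|=0.99613 →hi
  ...
  [-2.00005,-1.99990] ⇒ x*=-2.0000
Interval (-2.0000, 0).

z* = -2.0000.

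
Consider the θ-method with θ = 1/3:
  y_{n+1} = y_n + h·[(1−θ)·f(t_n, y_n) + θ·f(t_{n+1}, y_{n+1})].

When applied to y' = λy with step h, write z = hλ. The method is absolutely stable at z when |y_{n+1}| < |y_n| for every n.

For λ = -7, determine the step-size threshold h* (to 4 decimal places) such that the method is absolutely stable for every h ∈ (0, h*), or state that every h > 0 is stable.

With y'=λy (z=hλ):
  y_{n+1} = y_n + z·[2/3·y_n + 1/3·y_{n+1}] ⇒ (1 − 1/3z)y_{n+1} = (1 + 2/3z)y_n
  so R(z) = (1 + 2/3z)/(1 − 1/3z).

Solve |R(x)|<1 on ℝ⁻.
x=-0.76: |R|=0.3936
R=−1: 1+2/3x = −1+1/3x ⇒ -1/3x=2 ⇒ x=2/(-1/3)=-6.0000
Confirm numerically:
  x=-4.095: |R|=0.73150 <1
  x=-2.992: |R|=0.49800 <1
  x=-2.538: |R|=0.37486 <1
  x=-6.554: |R|=1.05799 >1
  x=-6.384: |R|=1.04092 >1
  x=-6.124: |R|=1.01359 >1
Interval (-6.0000, 0).

(-6.0000,0); λ=-7 ⇒ h* = (6)/7 = 0.8571.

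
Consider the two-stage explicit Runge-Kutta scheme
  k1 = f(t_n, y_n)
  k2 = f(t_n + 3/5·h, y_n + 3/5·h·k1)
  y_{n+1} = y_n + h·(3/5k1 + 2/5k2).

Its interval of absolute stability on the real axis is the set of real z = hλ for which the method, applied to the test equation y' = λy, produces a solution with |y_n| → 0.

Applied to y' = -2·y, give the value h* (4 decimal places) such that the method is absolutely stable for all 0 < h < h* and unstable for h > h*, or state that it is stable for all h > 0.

Test eqn y'=λy, z=hλ:
  k1=λy_n ⇒ h·k1=z·y_n;  k2=λ(1+3/5z)y_n ⇒ h·k2=z(1+3/5z)y_n
  y_{n+1}/y_n = 1 + 3/5z + 2/5z(1+3/5z) = 1 + z + 6/25z²
  Hence R(z) = 1 + z + 6/25z².

Find x<0 with |R(x)|<1.
x=-0.7: |R|=0.4176
R=1: x+6/25x²=0 ⇒ x=−25/6=-4.1667; min R=1−1/(4·6/25)=-0.0417>−1
Confirm numerically:
  x=-3.078: |R|=0.19578 <1
  x=-2.471: |R|=0.00560 <1
  x=-2.466: |R|=0.00652 <1
  x=-2.342: |R|=0.02561 <1
  x=-4.618: |R|=1.50022 >1
  x=-4.490: |R|=1.34842 >1
Stable set (-4.1667, 0).

(-4.1667,0); λ=-2 ⇒ h* = (25/6)/2 = 2.0833.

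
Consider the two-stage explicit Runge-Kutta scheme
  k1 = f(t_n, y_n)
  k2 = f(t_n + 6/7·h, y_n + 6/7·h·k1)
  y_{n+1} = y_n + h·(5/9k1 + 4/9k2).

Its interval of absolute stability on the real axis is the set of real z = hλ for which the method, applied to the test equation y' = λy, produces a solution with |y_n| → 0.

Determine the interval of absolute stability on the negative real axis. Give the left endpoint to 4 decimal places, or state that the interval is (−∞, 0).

z∈(-2.6250,0).

On y'=λy, z=hλ:
  k1=λy_n ⇒ h·k1=z·y_n;  k2=λ(1+6/7z)y_n ⇒ h·k2=z(1+6/7z)y_n
  y_{n+1}/y_n = 1 + 5/9z + 4/9z(1+6/7z) = 1 + z + 8/21z²
  so R(z) = 1 + z + 8/21z².

Solve |R(x)|<1 on ℝ⁻.
x=-1.12: |R|=0.3579
R=1: x+8/21x²=0 ⇒ x=−21/8=-2.6250; min R=1−1/(4·8/21)=0.3438>−1
Confirm numerically:
  x=-2.490: |R|=0.87194 <1
  x=-2.326: |R|=0.73506 <1
  x=-1.952: |R|=0.49954 <1
  x=-1.164: |R|=0.35215 <1
  x=-3.108: |R|=1.57187 >1
  x=-3.074: |R|=1.52580 >1
  x=-2.858: |R|=1.25368 >1
Stable set (-2.6250, 0).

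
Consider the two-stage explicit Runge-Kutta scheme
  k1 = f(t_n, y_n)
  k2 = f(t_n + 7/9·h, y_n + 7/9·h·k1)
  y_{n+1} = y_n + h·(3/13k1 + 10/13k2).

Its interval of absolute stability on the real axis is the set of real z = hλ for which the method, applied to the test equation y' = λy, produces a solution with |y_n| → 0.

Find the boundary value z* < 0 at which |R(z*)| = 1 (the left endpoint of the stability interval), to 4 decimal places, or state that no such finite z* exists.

z* = -1.6714.

Set f=λy, z=hλ:
  k1=λy_n ⇒ h·k1=z·y_n;  k2=λ(1+7/9z)y_n ⇒ h·k2=z(1+7/9z)y_n
  y_{n+1}/y_n = 1 + 3/13z + 10/13z(1+7/9z) = 1 + z + 70/117z²
  Hence R(z) = 1 + z + 70/117z².

Need |R(x)|<1, x<0.
x=-1.53: |R|=0.8705
R=1: x+70/117x²=0 ⇒ x=−117/70=-1.6714; min R=1−1/(4·70/117)=0.5821>−1
Confirm numerically:
  x=-1.647: |R|=0.97593 <1
  x=-1.575: |R|=0.90913 <1
  x=-1.226: |R|=0.67328 <1
  x=-0.949: |R|=0.58982 <1
  x=-1.957: |R|=1.33436 >1
  x=-1.926: |R|=1.29334 >1
  x=-1.853: |R|=1.20130 >1
Interval (-1.6714, 0).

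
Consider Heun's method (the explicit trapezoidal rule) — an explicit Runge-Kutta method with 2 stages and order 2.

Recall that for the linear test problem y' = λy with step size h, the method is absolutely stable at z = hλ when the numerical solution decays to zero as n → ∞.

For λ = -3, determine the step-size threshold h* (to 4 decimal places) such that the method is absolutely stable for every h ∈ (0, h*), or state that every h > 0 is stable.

On y'=λy, z=hλ:
  order 2, 2-stage ⇒ R(z)=1+z+z^2/2
  (e.g. R(-1.29)=0.54205, |R|=0.54205)

Find x<0 with |R(x)|<1.
x=-1.29: |R|=0.5421
|R(-1.94)|=0.9418 |R(-1.53)|=0.6404 |R(-0.71)|=0.5421
Bisect:
  x_lo=-2.7768 |R|=2.0786  x_hi=-0.3756 |R|=0.6949
  mid=-1.57623 |R|=0.66602 →hi
  mid=-2.17653 |R|=1.19211 →lo
  mid=-1.87638 |R|=0.88402 →hi
  mid=-2.02646 |R|=1.02681 →lo
  mid=-1.95142 |R|=0.95260 →hi
  mid=-1.98894 |R|=0.98900 →hi
  mid=-2.00770 |R|=1.00773 →lo
  mid=-1.99832 |R|=0.99832 →hi
  ...
  [-2.00008,-1.99993] ⇒ x*=-2.0000
Stable set (-2.0000, 0).

(-2.0000,0); λ=-3 ⇒ h* = 0.6667.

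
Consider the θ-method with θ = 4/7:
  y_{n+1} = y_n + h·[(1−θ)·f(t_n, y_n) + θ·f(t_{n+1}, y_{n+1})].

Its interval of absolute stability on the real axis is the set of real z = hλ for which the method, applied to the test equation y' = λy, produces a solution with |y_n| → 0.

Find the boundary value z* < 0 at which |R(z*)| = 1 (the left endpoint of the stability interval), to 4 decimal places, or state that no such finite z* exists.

On y'=λy, z=hλ:
  y_{n+1} = y_n + z·[3/7·y_n + 4/7·y_{n+1}] ⇒ (1 − 4/7z)y_{n+1} = (1 + 3/7z)y_n
  R(z) = (1 + 3/7z)/(1 − 4/7z).

Find x<0 with |R(x)|<1.
x=-0.65: |R|=0.5260
x=-2: |R|=0.0667
x=-10: |R|=0.4894
x=-100: |R|=0.7199
θ=4/7≥1/2 ⇒ |1+3/7x|<|1−4/7x| ∀x<0 ⇒ interval (−∞,0).

interval (−∞, 0).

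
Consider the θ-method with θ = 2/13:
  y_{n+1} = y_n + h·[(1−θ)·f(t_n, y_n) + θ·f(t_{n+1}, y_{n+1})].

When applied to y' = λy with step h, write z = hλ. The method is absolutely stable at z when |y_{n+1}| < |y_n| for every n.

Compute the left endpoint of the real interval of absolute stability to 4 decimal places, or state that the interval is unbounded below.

z* = -2.8889.

With y'=λy (z=hλ):
  y_{n+1} = y_n + z·[11/13·y_n + 2/13·y_{n+1}] ⇒ (1 − 2/13z)y_{n+1} = (1 + 11/13z)y_n
  Hence R(z) = (1 + 11/13z)/(1 − 2/13z).

Need |R(x)|<1, x<0.
x=-1.61: |R|=0.2904
R=−1: 1+11/13x = −1+2/13x ⇒ -9/13x=2 ⇒ x=2/(-9/13)=-2.8889
Confirm numerically:
  x=-2.828: |R|=0.97063 <1
  x=-2.115: |R|=0.59576 <1
  x=-1.993: |R|=0.52531 <1
  x=-1.969: |R|=0.51122 <1
  x=-3.481: |R|=1.26696 >1
  x=-3.080: |R|=1.08977 >1
Stable set (-2.8889, 0).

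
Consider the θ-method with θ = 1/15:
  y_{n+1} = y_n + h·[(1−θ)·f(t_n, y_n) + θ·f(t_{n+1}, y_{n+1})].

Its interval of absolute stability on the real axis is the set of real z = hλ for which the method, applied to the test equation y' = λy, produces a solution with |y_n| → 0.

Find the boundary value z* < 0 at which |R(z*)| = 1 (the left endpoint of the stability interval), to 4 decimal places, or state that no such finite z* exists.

On y'=λy, z=hλ:
  y_{n+1} = y_n + z·[14/15·y_n + 1/15·y_{n+1}] ⇒ (1 − 1/15z)y_{n+1} = (1 + 14/15z)y_n
  Hence R(z) = (1 + 14/15z)/(1 − 1/15z).

Solve |R(x)|<1 on ℝ⁻.
x=-0.56: |R|=0.4602
R=−1: 1+14/15x = −1+1/15x ⇒ -13/15x=2 ⇒ x=2/(-13/15)=-2.3077
Confirm numerically:
  x=-2.072: |R|=0.82052 <1
  x=-1.802: |R|=0.60874 <1
  x=-1.663: |R|=0.49703 <1
  x=-1.007: |R|=0.05635 <1
  x=-2.465: |R|=1.11709 >1
  x=-2.379: |R|=1.05334 >1
Stable set (-2.3077, 0).

left endpoint -2.3077.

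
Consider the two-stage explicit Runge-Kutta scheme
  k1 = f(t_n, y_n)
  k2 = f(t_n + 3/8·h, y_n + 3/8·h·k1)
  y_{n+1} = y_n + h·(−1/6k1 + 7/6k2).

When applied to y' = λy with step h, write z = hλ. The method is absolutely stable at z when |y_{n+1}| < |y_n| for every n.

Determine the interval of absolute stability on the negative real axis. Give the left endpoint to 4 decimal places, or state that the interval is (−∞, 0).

(-2.2857, 0).

Test eqn y'=λy, z=hλ:
  k1=λy_n ⇒ h·k1=z·y_n;  k2=λ(1+3/8z)y_n ⇒ h·k2=z(1+3/8z)y_n
  y_{n+1}/y_n = 1 − 1/6z + 7/6z(1+3/8z) = 1 + z + 7/16z²
  Hence R(z) = 1 + z + 7/16z².

Boundary: |R(x)|=1, x<0.
x=-1.61: |R|=0.5240
R=1: x+7/16x²=0 ⇒ x=−16/7=-2.2857; min R=1−1/(4·7/16)=0.4286>−1
Confirm numerically:
  x=-1.700: |R|=0.56438 <1
  x=-1.676: |R|=0.55293 <1
  x=-1.540: |R|=0.49758 <1
  x=-1.015: |R|=0.43572 <1
  x=-2.787: |R|=1.61122 >1
  x=-2.631: |R|=1.39745 >1
So |R|<1 on (-2.2857, 0).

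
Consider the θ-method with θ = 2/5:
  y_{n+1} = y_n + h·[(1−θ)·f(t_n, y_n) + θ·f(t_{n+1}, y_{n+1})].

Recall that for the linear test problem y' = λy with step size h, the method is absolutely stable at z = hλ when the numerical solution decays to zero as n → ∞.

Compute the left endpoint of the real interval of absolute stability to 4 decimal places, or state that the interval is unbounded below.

Set f=λy, z=hλ:
  y_{n+1} = y_n + z·[3/5·y_n + 2/5·y_{n+1}] ⇒ (1 − 2/5z)y_{n+1} = (1 + 3/5z)y_n
  R(z) = (1 + 3/5z)/(1 − 2/5z).

Need |R(x)|<1, x<0.
x=-1.44: |R|=0.0863
R=−1: 1+3/5x = −1+2/5x ⇒ -1/5x=2 ⇒ x=2/(-1/5)=-10.0000
Confirm numerically:
  x=-7.336: |R|=0.86458 <1
  x=-4.922: |R|=0.65791 <1
  x=-4.190: |R|=0.56577 <1
  x=-10.217: |R|=1.00853 >1
  x=-10.028: |R|=1.00112 >1
Stable set (-10.0000, 0).

z* = -10.0000.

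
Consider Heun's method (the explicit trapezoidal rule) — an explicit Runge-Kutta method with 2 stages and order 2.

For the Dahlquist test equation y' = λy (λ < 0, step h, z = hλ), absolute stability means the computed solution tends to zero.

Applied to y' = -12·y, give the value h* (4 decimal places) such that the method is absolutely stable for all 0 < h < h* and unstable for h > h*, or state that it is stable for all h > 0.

(-2.0000,0); λ=-12 ⇒ h* = 0.1667.

Set f=λy, z=hλ:
  order 2, 2-stage ⇒ R(z)=1+z+z^2/2
  (e.g. R(-1.11)=0.50605, |R|=0.50605)

Solve |R(x)|<1 on ℝ⁻.
x=-1.11: |R|=0.5060
|R(-1.85)|=0.8613 |R(-1.84)|=0.8528 |R(-1.17)|=0.5144
Bisect:
  x_lo=-2.6103 |R|=1.7965  x_hi=-0.3689 |R|=0.6992
  mid=-1.48959 |R|=0.61985 →hi
  mid=-2.04995 |R|=1.05119 →lo
  mid=-1.76977 |R|=0.79627 →hi
  mid=-1.90986 |R|=0.91392 →hi
  mid=-1.97990 |R|=0.98010 →hi
  mid=-2.01492 |R|=1.01504 →lo
  mid=-1.99741 |R|=0.99742 →hi
  mid=-2.00617 |R|=1.00619 →lo
  ...
  [-2.00001,-1.99988] ⇒ x*=-2.0000
So |R|<1 on (-2.0000, 0).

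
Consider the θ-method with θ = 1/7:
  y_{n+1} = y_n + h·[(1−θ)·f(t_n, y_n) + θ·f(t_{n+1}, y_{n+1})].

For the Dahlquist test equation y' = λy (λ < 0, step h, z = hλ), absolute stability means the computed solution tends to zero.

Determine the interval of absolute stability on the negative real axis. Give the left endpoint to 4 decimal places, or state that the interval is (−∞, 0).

z∈(-2.8000,0).

On y'=λy, z=hλ:
  y_{n+1} = y_n + z·[6/7·y_n + 1/7·y_{n+1}] ⇒ (1 − 1/7z)y_{n+1} = (1 + 6/7z)y_n
  ⇒ R(z) = (1 + 6/7z)/(1 − 1/7z).

Find x<0 with |R(x)|<1.
x=-0.38: |R|=0.6396
R=−1: 1+6/7x = −1+1/7x ⇒ -5/7x=2 ⇒ x=2/(-5/7)=-2.8000
Confirm numerically:
  x=-2.627: |R|=0.91015 <1
  x=-1.835: |R|=0.45388 <1
  x=-1.820: |R|=0.44444 <1
  x=-1.606: |R|=0.30630 <1
  x=-3.348: |R|=1.26479 >1
  x=-3.271: |R|=1.22929 >1
  x=-3.236: |R|=1.21297 >1
So |R|<1 on (-2.8000, 0).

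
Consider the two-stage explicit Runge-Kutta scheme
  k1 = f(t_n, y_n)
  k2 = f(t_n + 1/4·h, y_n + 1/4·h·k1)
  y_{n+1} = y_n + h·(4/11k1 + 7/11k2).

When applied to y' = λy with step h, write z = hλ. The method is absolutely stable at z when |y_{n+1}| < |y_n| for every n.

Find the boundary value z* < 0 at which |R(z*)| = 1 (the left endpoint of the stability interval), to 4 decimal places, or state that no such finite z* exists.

z* = -6.2857.

Test eqn y'=λy, z=hλ:
  k1=λy_n ⇒ h·k1=z·y_n;  k2=λ(1+1/4z)y_n ⇒ h·k2=z(1+1/4z)y_n
  y_{n+1}/y_n = 1 + 4/11z + 7/11z(1+1/4z) = 1 + z + 7/44z²
  Hence R(z) = 1 + z + 7/44z².

Find x<0 with |R(x)|<1.
x=-0.42: |R|=0.6081
R=1: x+7/44x²=0 ⇒ x=−44/7=-6.2857; min R=1−1/(4·7/44)=-0.5714>−1
Confirm numerically:
  x=-5.973: |R|=0.70284 <1
  x=-5.367: |R|=0.21556 <1
  x=-3.665: |R|=0.52806 <1
  x=-6.632: |R|=1.36536 >1
  x=-6.512: |R|=1.23443 >1
  x=-6.408: |R|=1.12466 >1
Interval (-6.2857, 0).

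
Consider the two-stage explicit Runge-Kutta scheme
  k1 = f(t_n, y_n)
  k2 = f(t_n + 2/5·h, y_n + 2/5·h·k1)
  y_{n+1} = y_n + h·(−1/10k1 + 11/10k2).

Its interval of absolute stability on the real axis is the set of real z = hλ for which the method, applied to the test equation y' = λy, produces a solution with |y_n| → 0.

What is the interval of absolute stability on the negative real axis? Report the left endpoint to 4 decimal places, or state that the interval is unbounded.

On y'=λy, z=hλ:
  k1=λy_n ⇒ h·k1=z·y_n;  k2=λ(1+2/5z)y_n ⇒ h·k2=z(1+2/5z)y_n
  y_{n+1}/y_n = 1 − 1/10z + 11/10z(1+2/5z) = 1 + z + 11/25z²
  R(z) = 1 + z + 11/25z².

Need |R(x)|<1, x<0.
x=-0.43: |R|=0.6514
R=1: x+11/25x²=0 ⇒ x=−25/11=-2.2727; min R=1−1/(4·11/25)=0.4318>−1
Confirm numerically:
  x=-2.070: |R|=0.81536 <1
  x=-1.477: |R|=0.48287 <1
  x=-1.109: |R|=0.43215 <1
  x=-0.931: |R|=0.45037 <1
  x=-2.511: |R|=1.26325 >1
  x=-2.464: |R|=1.20737 >1
  x=-2.446: |R|=1.18648 >1
So |R|<1 on (-2.2727, 0).

z∈(-2.2727,0).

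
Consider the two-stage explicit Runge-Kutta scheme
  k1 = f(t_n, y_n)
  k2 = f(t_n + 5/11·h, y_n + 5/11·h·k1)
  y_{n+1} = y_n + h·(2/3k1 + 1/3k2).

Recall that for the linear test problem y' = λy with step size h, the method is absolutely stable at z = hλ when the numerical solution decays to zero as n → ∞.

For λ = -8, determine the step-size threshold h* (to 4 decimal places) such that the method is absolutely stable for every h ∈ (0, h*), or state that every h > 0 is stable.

On y'=λy, z=hλ:
  k1=λy_n ⇒ h·k1=z·y_n;  k2=λ(1+5/11z)y_n ⇒ h·k2=z(1+5/11z)y_n
  y_{n+1}/y_n = 1 + 2/3z + 1/3z(1+5/11z) = 1 + z + 5/33z²
  Hence R(z) = 1 + z + 5/33z².

Need |R(x)|<1, x<0.
x=-0.84: |R|=0.2669
R=1: x+5/33x²=0 ⇒ x=−33/5=-6.6000; min R=1−1/(4·5/33)=-0.6500>−1
Confirm numerically:
  x=-5.275: |R|=0.05900 <1
  x=-4.445: |R|=0.45136 <1
  x=-2.767: |R|=0.60696 <1
  x=-7.095: |R|=1.53212 >1
  x=-6.987: |R|=1.40969 >1
  x=-6.923: |R|=1.33881 >1
So |R|<1 on (-6.6000, 0).

(-6.6000,0); λ=-8 ⇒ h* = (33/5)/8 = 0.8250.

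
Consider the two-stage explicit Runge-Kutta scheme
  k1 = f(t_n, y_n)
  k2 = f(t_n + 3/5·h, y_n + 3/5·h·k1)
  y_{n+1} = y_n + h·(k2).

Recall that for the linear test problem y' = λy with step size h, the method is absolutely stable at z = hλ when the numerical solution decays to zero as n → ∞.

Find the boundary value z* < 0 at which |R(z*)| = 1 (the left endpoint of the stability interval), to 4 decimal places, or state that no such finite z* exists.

left endpoint -1.6667.

On y'=λy, z=hλ:
  k1=λy_n ⇒ h·k1=z·y_n;  k2=λ(1+3/5z)y_n ⇒ h·k2=z(1+3/5z)y_n
  y_{n+1}/y_n = 1 + z(1+3/5z) = 1 + z + 3/5z²
  R(z) = 1 + z + 3/5z².

Need |R(x)|<1, x<0.
x=-1.6: |R|=0.9360
R=1: x+3/5x²=0 ⇒ x=−5/3=-1.6667; min R=1−1/(4·3/5)=0.5833>−1
Confirm numerically:
  x=-1.296: |R|=0.71177 <1
  x=-0.976: |R|=0.59555 <1
  x=-0.711: |R|=0.59231 <1
  x=-2.252: |R|=1.79090 >1
  x=-2.153: |R|=1.62825 >1
  x=-1.779: |R|=1.11990 >1
Interval (-1.6667, 0).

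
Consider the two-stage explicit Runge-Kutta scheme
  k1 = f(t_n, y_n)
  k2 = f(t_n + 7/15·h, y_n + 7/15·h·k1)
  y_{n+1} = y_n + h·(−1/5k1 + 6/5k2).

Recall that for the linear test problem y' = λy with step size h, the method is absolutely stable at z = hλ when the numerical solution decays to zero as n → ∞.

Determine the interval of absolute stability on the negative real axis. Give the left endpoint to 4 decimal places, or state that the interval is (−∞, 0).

Set f=λy, z=hλ:
  k1=λy_n ⇒ h·k1=z·y_n;  k2=λ(1+7/15z)y_n ⇒ h·k2=z(1+7/15z)y_n
  y_{n+1}/y_n = 1 − 1/5z + 6/5z(1+7/15z) = 1 + z + 14/25z²
  so R(z) = 1 + z + 14/25z².

Boundary: |R(x)|=1, x<0.
x=-1.03: |R|=0.5641
R=1: x+14/25x²=0 ⇒ x=−25/14=-1.7857; min R=1−1/(4·14/25)=0.5536>−1
Confirm numerically:
  x=-1.301: |R|=0.64686 <1
  x=-1.254: |R|=0.62661 <1
  x=-1.014: |R|=0.56179 <1
  x=-0.772: |R|=0.56175 <1
  x=-2.139: |R|=1.42318 >1
  x=-2.048: |R|=1.30081 >1
So |R|<1 on (-1.7857, 0).

(-1.7857, 0).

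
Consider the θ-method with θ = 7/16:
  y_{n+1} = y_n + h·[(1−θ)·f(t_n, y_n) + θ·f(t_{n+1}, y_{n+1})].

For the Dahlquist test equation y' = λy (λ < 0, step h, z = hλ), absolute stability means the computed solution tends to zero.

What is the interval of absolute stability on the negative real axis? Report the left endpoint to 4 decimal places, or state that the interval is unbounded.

z∈(-16.0000,0).

With y'=λy (z=hλ):
  y_{n+1} = y_n + z·[9/16·y_n + 7/16·y_{n+1}] ⇒ (1 − 7/16z)y_{n+1} = (1 + 9/16z)y_n
  R(z) = (1 + 9/16z)/(1 − 7/16z).

Boundary: |R(x)|=1, x<0.
x=-1.42: |R|=0.1241
R=−1: 1+9/16x = −1+7/16x ⇒ -1/8x=2 ⇒ x=2/(-1/8)=-16.0000
Confirm numerically:
  x=-14.958: |R|=0.98273 <1
  x=-11.903: |R|=0.91750 <1
  x=-9.071: |R|=0.82568 <1
  x=-16.344: |R|=1.00528 >1
  x=-16.323: |R|=1.00496 >1
  x=-16.215: |R|=1.00332 >1
So |R|<1 on (-16.0000, 0).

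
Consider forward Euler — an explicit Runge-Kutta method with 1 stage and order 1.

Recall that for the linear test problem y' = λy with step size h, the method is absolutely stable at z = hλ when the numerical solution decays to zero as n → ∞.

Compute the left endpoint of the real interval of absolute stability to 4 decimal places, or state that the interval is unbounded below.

left endpoint -2.0000.

On y'=λy, z=hλ:
  order 1, 1-stage ⇒ R(z)=1+z
  (e.g. R(-1.36)=-0.36000, |R|=0.36000)

Need |R(x)|<1, x<0.
x=-1.36: |R|=0.3600
|R(-2.19)|=1.1900 |R(-2.08)|=1.0800 |R(-1.6)|=0.6000
Bisect:
  x_lo=-2.7681 |R|=1.7681  x_hi=-0.1228 |R|=0.8772
  mid=-1.44546 |R|=0.44546 →hi
  mid=-2.10680 |R|=1.10680 →lo
  mid=-1.77613 |R|=0.77613 →hi
  mid=-1.94147 |R|=0.94147 →hi
  mid=-2.02414 |R|=1.02414 →lo
  mid=-1.98280 |R|=0.98280 →hi
  mid=-2.00347 |R|=1.00347 →lo
  mid=-1.99314 |R|=0.99314 →hi
  mid=-1.99830 |R|=0.99830 →hi
  mid=-2.00089 |R|=1.00089 →lo
  ...
  [-2.00008,-1.99992] ⇒ x*=-2.0000
Stable set (-2.0000, 0).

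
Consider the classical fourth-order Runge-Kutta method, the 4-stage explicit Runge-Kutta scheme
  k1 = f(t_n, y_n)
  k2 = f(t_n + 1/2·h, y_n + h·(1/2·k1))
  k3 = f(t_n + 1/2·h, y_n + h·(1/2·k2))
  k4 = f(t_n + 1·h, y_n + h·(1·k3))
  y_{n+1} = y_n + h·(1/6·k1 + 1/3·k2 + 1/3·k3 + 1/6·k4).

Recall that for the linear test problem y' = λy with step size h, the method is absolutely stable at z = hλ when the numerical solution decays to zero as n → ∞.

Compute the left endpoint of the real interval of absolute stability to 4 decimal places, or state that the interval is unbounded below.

z* = -2.7853.

With y'=λy (z=hλ):
  order 4, 4-stage ⇒ R(z)=1+z+z^2/2+z^3/6+z^4/24
  (e.g. R(-1.54)=0.27144, |R|=0.27144)

Find x<0 with |R(x)|<1.
x=-1.54: |R|=0.2714
|R(-2.73)|=0.9198 |R(-2.71)|=0.8923 |R(-1.74)|=0.2777
Bisect:
  x_lo=-3.5889 |R|=3.0595  x_hi=-0.3431 |R|=0.7096
  mid=-1.96600 |R|=0.32257 →hi
  mid=-2.77747 |R|=0.98826 →hi
  mid=-3.18320 |R|=1.78545 →lo
  mid=-2.98033 |R|=1.33615 →lo
  mid=-2.87890 |R|=1.15055 →lo
  mid=-2.82818 |R|=1.06661 →lo
  mid=-2.80283 |R|=1.02676 →lo
  ...
  [-2.78539,-2.78519] ⇒ x*=-2.7853
Stable set (-2.7853, 0).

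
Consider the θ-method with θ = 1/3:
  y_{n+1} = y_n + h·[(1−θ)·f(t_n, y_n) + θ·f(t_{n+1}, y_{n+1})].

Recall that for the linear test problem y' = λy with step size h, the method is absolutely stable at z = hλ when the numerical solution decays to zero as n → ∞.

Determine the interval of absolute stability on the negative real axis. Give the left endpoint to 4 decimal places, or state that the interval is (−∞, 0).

z∈(-6.0000,0).

Test eqn y'=λy, z=hλ:
  y_{n+1} = y_n + z·[2/3·y_n + 1/3·y_{n+1}] ⇒ (1 − 1/3z)y_{n+1} = (1 + 2/3z)y_n
  R(z) = (1 + 2/3z)/(1 − 1/3z).

Solve |R(x)|<1 on ℝ⁻.
x=-1.05: |R|=0.2222
R=−1: 1+2/3x = −1+1/3x ⇒ -1/3x=2 ⇒ x=2/(-1/3)=-6.0000
Confirm numerically:
  x=-3.883: |R|=0.69243 <1
  x=-3.731: |R|=0.66290 <1
  x=-3.299: |R|=0.57120 <1
  x=-3.161: |R|=0.53920 <1
  x=-6.587: |R|=1.06123 >1
  x=-6.265: |R|=1.02860 >1
  x=-6.180: |R|=1.01961 >1
Stable set (-6.0000, 0).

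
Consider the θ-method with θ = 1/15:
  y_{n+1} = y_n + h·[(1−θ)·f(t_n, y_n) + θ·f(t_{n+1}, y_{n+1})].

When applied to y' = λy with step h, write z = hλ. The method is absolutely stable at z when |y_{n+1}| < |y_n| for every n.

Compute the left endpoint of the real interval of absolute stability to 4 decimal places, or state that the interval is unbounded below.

left endpoint -2.3077.

Set f=λy, z=hλ:
  y_{n+1} = y_n + z·[14/15·y_n + 1/15·y_{n+1}] ⇒ (1 − 1/15z)y_{n+1} = (1 + 14/15z)y_n
  so R(z) = (1 + 14/15z)/(1 − 1/15z).

Boundary: |R(x)|=1, x<0.
x=-0.31: |R|=0.6963
R=−1: 1+14/15x = −1+1/15x ⇒ -13/15x=2 ⇒ x=2/(-13/15)=-2.3077
Confirm numerically:
  x=-1.307: |R|=0.20224 <1
  x=-1.285: |R|=0.18360 <1
  x=-1.265: |R|=0.16662 <1
  x=-2.734: |R|=1.31251 >1
  x=-2.566: |R|=1.19116 >1
  x=-2.337: |R|=1.02198 >1
Stable set (-2.3077, 0).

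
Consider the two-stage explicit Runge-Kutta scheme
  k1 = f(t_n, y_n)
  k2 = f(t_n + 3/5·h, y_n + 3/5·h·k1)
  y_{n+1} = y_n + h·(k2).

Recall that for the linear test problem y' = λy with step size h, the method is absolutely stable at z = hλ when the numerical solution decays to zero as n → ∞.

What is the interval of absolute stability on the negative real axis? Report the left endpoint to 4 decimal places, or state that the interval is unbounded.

z∈(-1.6667,0).

On y'=λy, z=hλ:
  k1=λy_n ⇒ h·k1=z·y_n;  k2=λ(1+3/5z)y_n ⇒ h·k2=z(1+3/5z)y_n
  y_{n+1}/y_n = 1 + z(1+3/5z) = 1 + z + 3/5z²
  R(z) = 1 + z + 3/5z².

Find x<0 with |R(x)|<1.
x=-0.58: |R|=0.6218
R=1: x+3/5x²=0 ⇒ x=−5/3=-1.6667; min R=1−1/(4·3/5)=0.5833>−1
Confirm numerically:
  x=-1.462: |R|=0.82047 <1
  x=-1.245: |R|=0.68501 <1
  x=-1.017: |R|=0.60357 <1
  x=-2.255: |R|=1.79601 >1
  x=-2.020: |R|=1.42824 >1
  x=-1.702: |R|=1.03608 >1
Interval (-1.6667, 0).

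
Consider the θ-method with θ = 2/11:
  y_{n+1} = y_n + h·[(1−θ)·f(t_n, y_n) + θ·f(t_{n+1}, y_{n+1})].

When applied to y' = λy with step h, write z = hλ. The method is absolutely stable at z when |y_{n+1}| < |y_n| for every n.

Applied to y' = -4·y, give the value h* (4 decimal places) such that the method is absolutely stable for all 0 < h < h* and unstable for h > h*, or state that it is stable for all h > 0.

Test eqn y'=λy, z=hλ:
  y_{n+1} = y_n + z·[9/11·y_n + 2/11·y_{n+1}] ⇒ (1 − 2/11z)y_{n+1} = (1 + 9/11z)y_n
  ⇒ R(z) = (1 + 9/11z)/(1 − 2/11z).

Need |R(x)|<1, x<0.
x=-0.41: |R|=0.6184
R=−1: 1+9/11x = −1+2/11x ⇒ -7/11x=2 ⇒ x=2/(-7/11)=-3.1429
Confirm numerically:
  x=-2.951: |R|=0.92054 <1
  x=-2.830: |R|=0.86855 <1
  x=-1.312: |R|=0.05931 <1
  x=-3.527: |R|=1.14894 >1
  x=-3.413: |R|=1.10608 >1
  x=-3.186: |R|=1.01738 >1
So |R|<1 on (-3.1429, 0).

(-3.1429,0); λ=-4 ⇒ h* = (22/7)/4 = 0.7857.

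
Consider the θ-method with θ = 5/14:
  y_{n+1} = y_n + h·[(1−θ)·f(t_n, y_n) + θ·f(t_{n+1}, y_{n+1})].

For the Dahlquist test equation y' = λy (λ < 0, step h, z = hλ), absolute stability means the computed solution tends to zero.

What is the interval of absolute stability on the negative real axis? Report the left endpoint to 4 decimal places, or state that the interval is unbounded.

With y'=λy (z=hλ):
  y_{n+1} = y_n + z·[9/14·y_n + 5/14·y_{n+1}] ⇒ (1 − 5/14z)y_{n+1} = (1 + 9/14z)y_n
  so R(z) = (1 + 9/14z)/(1 − 5/14z).

Solve |R(x)|<1 on ℝ⁻.
x=-0.4: |R|=0.6500
R=−1: 1+9/14x = −1+5/14x ⇒ -2/7x=2 ⇒ x=2/(-2/7)=-7.0000
Confirm numerically:
  x=-5.776: |R|=0.88582 <1
  x=-5.245: |R|=0.82548 <1
  x=-3.794: |R|=0.61104 <1
  x=-2.867: |R|=0.41655 <1
  x=-7.554: |R|=1.04280 >1
  x=-7.302: |R|=1.02392 >1
  x=-7.191: |R|=1.01529 >1
Interval (-7.0000, 0).

(-7.0000, 0).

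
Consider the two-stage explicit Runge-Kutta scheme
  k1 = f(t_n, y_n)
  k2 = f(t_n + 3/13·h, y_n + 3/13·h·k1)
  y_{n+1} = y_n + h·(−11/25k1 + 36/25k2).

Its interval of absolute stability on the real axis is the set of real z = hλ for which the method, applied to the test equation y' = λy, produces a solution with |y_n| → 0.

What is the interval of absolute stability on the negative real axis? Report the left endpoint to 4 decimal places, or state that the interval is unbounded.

Test eqn y'=λy, z=hλ:
  k1=λy_n ⇒ h·k1=z·y_n;  k2=λ(1+3/13z)y_n ⇒ h·k2=z(1+3/13z)y_n
  y_{n+1}/y_n = 1 − 11/25z + 36/25z(1+3/13z) = 1 + z + 108/325z²
  R(z) = 1 + z + 108/325z².

Find x<0 with |R(x)|<1.
x=-1.66: |R|=0.2557
R=1: x+108/325x²=0 ⇒ x=−325/108=-3.0093; min R=1−1/(4·108/325)=0.2477>−1
Confirm numerically:
  x=-2.740: |R|=0.75483 <1
  x=-2.699: |R|=0.72173 <1
  x=-2.453: |R|=0.54656 <1
  x=-1.902: |R|=0.30016 <1
  x=-3.259: |R|=1.27047 >1
  x=-3.233: |R|=1.24038 >1
Stable set (-3.0093, 0).

z∈(-3.0093,0).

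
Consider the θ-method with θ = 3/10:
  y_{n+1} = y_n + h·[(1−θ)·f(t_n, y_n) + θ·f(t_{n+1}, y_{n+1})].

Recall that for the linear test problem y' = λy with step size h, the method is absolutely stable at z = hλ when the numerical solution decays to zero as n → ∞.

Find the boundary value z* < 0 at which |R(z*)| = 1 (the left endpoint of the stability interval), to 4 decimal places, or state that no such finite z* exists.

Set f=λy, z=hλ:
  y_{n+1} = y_n + z·[7/10·y_n + 3/10·y_{n+1}] ⇒ (1 − 3/10z)y_{n+1} = (1 + 7/10z)y_n
  ⇒ R(z) = (1 + 7/10z)/(1 − 3/10z).

Find x<0 with |R(x)|<1.
x=-1.75: |R|=0.1475
R=−1: 1+7/10x = −1+3/10x ⇒ -2/5x=2 ⇒ x=2/(-2/5)=-5.0000
Confirm numerically:
  x=-3.699: |R|=0.75333 <1
  x=-3.546: |R|=0.71819 <1
  x=-2.224: |R|=0.33397 <1
  x=-5.533: |R|=1.08015 >1
  x=-5.402: |R|=1.06136 >1
  x=-5.233: |R|=1.03627 >1
Stable set (-5.0000, 0).

z* = -5.0000.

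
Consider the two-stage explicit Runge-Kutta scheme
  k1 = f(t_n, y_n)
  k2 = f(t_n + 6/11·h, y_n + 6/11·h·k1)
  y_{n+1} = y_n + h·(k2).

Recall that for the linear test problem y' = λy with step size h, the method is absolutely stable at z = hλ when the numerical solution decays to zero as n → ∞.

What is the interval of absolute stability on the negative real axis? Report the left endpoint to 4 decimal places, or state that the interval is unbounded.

Set f=λy, z=hλ:
  k1=λy_n ⇒ h·k1=z·y_n;  k2=λ(1+6/11z)y_n ⇒ h·k2=z(1+6/11z)y_n
  y_{n+1}/y_n = 1 + z(1+6/11z) = 1 + z + 6/11z²
  Hence R(z) = 1 + z + 6/11z².

Find x<0 with |R(x)|<1.
x=-0.92: |R|=0.5417
R=1: x+6/11x²=0 ⇒ x=−11/6=-1.8333; min R=1−1/(4·6/11)=0.5417>−1
Confirm numerically:
  x=-1.791: |R|=0.95864 <1
  x=-1.761: |R|=0.93052 <1
  x=-1.454: |R|=0.69915 <1
  x=-1.053: |R|=0.55180 <1
  x=-2.116: |R|=1.32625 >1
  x=-2.109: |R|=1.31712 >1
  x=-2.038: |R|=1.22751 >1
Interval (-1.8333, 0).

z∈(-1.8333,0).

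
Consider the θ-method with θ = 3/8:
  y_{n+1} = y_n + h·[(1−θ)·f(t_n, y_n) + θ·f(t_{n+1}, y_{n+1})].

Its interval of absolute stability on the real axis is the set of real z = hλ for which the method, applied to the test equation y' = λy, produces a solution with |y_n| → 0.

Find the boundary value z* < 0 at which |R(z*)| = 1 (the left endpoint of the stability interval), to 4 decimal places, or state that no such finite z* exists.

left endpoint -8.0000.

Set f=λy, z=hλ:
  y_{n+1} = y_n + z·[5/8·y_n + 3/8·y_{n+1}] ⇒ (1 − 3/8z)y_{n+1} = (1 + 5/8z)y_n
  R(z) = (1 + 5/8z)/(1 − 3/8z).

Need |R(x)|<1, x<0.
x=-1.32: |R|=0.1171
R=−1: 1+5/8x = −1+3/8x ⇒ -1/4x=2 ⇒ x=2/(-1/4)=-8.0000
Confirm numerically:
  x=-7.768: |R|=0.98518 <1
  x=-3.957: |R|=0.59308 <1
  x=-3.869: |R|=0.57862 <1
  x=-8.279: |R|=1.01699 >1
  x=-8.150: |R|=1.00924 >1
Stable set (-8.0000, 0).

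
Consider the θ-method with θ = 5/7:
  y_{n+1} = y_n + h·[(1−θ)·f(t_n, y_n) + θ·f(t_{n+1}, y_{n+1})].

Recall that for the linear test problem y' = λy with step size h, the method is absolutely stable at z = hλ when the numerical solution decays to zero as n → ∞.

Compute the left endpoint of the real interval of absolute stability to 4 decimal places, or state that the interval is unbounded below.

With y'=λy (z=hλ):
  y_{n+1} = y_n + z·[2/7·y_n + 5/7·y_{n+1}] ⇒ (1 − 5/7z)y_{n+1} = (1 + 2/7z)y_n
  ⇒ R(z) = (1 + 2/7z)/(1 − 5/7z).

Boundary: |R(x)|=1, x<0.
x=-1.47: |R|=0.2829
x=-2: |R|=0.1765
x=-10: |R|=0.2281
x=-100: |R|=0.3807
θ=5/7≥1/2 ⇒ |1+2/7x|<|1−5/7x| ∀x<0 ⇒ unbounded interval.

(−∞, 0) — no finite endpoint.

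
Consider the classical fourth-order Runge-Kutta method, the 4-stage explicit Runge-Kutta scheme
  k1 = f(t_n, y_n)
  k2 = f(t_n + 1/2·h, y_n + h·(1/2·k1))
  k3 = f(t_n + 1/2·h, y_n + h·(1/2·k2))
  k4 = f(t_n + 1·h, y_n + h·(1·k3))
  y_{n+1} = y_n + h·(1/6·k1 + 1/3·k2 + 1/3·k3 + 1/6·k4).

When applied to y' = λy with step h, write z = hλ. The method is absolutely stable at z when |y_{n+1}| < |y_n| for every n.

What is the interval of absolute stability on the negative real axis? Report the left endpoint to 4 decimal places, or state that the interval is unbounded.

On y'=λy, z=hλ:
  order 4, 4-stage ⇒ R(z)=1+z+z^2/2+z^3/6+z^4/24
  (e.g. R(-1)=0.37500, |R|=0.37500)

Need |R(x)|<1, x<0.
x=-1: |R|=0.3750
|R(-1.09)|=0.3470 |R(-0.53)|=0.5889 |R(-0.52)|=0.5948
Bisect:
  x_lo=-3.1367 |R|=1.6726  x_hi=-0.0628 |R|=0.9391
  mid=-1.59975 |R|=0.27040 →hi
  mid=-2.36822 |R|=0.53296 →hi
  mid=-2.75246 |R|=0.95162 →hi
  mid=-2.94458 |R|=1.26794 →lo
  mid=-2.84852 |R|=1.09959 →lo
  mid=-2.80049 |R|=1.02315 →lo
  mid=-2.77648 |R|=0.98679 →hi
  mid=-2.78848 |R|=1.00482 →lo
  ...
  [-2.78548,-2.78529] ⇒ x*=-2.7853
So |R|<1 on (-2.7853, 0).

(-2.7853, 0).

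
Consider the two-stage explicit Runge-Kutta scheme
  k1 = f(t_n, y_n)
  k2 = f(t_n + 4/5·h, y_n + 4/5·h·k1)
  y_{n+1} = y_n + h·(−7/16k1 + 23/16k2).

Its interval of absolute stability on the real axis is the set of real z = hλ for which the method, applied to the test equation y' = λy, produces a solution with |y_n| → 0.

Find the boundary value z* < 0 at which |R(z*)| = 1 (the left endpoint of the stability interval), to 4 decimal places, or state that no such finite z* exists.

left endpoint -0.8696.

Test eqn y'=λy, z=hλ:
  k1=λy_n ⇒ h·k1=z·y_n;  k2=λ(1+4/5z)y_n ⇒ h·k2=z(1+4/5z)y_n
  y_{n+1}/y_n = 1 − 7/16z + 23/16z(1+4/5z) = 1 + z + 23/20z²
  so R(z) = 1 + z + 23/20z².

Boundary: |R(x)|=1, x<0.
x=-0.32: |R|=0.7978
R=1: x+23/20x²=0 ⇒ x=−20/23=-0.8696; min R=1−1/(4·23/20)=0.7826>−1
Confirm numerically:
  x=-0.528: |R|=0.79260 <1
  x=-0.473: |R|=0.78429 <1
  x=-0.462: |R|=0.78346 <1
  x=-0.396: |R|=0.78434 <1
  x=-1.386: |R|=1.82315 >1
  x=-1.139: |R|=1.35292 >1
So |R|<1 on (-0.8696, 0).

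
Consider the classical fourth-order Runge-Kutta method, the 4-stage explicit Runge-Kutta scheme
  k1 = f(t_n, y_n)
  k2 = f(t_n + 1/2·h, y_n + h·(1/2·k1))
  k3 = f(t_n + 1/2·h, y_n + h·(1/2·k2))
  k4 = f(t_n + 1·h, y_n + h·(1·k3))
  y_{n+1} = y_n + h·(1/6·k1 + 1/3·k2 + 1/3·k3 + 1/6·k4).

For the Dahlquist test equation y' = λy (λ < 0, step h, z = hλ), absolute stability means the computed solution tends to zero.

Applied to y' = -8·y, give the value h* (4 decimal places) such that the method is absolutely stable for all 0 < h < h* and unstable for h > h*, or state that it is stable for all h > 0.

(-2.7853,0); λ=-8 ⇒ h* = 0.3482.

Set f=λy, z=hλ:
  order 4, 4-stage ⇒ R(z)=1+z+z^2/2+z^3/6+z^4/24
  (e.g. R(-1.04)=0.36207, |R|=0.36207)

Need |R(x)|<1, x<0.
x=-1.04: |R|=0.3621
|R(-3.06)|=1.4996 |R(-2.78)|=0.9920 |R(-0.54)|=0.5831
Bisect:
  x_lo=-3.2263 |R|=1.8955  x_hi=-0.0813 |R|=0.9219
  mid=-1.65380 |R|=0.27154 →hi
  mid=-2.44004 |R|=0.59259 →hi
  mid=-2.83316 |R|=1.07459 →lo
  mid=-2.63660 |R|=0.79800 →hi
  mid=-2.73488 |R|=0.92661 →hi
  mid=-2.78402 |R|=0.99808 →hi
  mid=-2.80859 |R|=1.03569 →lo
  mid=-2.79630 |R|=1.01672 →lo
  mid=-2.79016 |R|=1.00736 →lo
  mid=-2.78709 |R|=1.00271 →lo
  ...
  [-2.78536,-2.78517] ⇒ x*=-2.7853
Interval (-2.7853, 0).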